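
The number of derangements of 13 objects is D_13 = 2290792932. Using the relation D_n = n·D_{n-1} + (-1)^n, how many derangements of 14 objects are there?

D_14 = 14·2290792932 + 1 = 32071101049.

32071101049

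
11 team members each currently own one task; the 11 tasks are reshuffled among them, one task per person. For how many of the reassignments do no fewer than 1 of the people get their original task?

25232230

Sum C(11,i)·!(11-i) for i = 1..11:
  i=1: C(11,1)·!10 = 11·1334961 = 14684571
  i=2: C(11,2)·!9 = 55·133496 = 7342280
  i=3: C(11,3)·!8 = 165·14833 = 2447445
  i=4: C(11,4)·!7 = 330·1854 = 611820
  i=5: C(11,5)·!6 = 462·265 = 122430
  i=6: C(11,6)·!5 = 462·44 = 20328
  i=7: C(11,7)·!4 = 330·9 = 2970
  i=8: C(11,8)·!3 = 165·2 = 330
  i=9: C(11,9)·!2 = 55·1 = 55
  i=10: C(11,10)·!1 = 11·0 = 0
  i=11: C(11,11)·!0 = 1·1 = 1
Total = 25232230.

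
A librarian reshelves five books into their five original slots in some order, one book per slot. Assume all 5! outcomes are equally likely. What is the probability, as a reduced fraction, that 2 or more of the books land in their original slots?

31/120

Favorable outcomes: Σ_{i≥2} C(5,i)·!(5-i) = 10·2 + 10·1 + 5·0 + 1·1 = 31.
Total outcomes: 5! = 120.
Probability = 31/120 = 31/120.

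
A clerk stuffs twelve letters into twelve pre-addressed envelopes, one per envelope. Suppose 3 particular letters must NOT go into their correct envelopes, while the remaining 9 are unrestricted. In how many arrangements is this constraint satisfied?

369774720

Let A_j be the event that the j-th constrained one is fixed. By inclusion-exclusion over the 3 events:
Σ_{j=0}^{3} (-1)^j C(3,j)(12-j)!
= C(3,0)·12! - C(3,1)·11! + C(3,2)·10! - C(3,3)·9!
= 479001600 - 119750400 + 10886400 - 362880
= 369774720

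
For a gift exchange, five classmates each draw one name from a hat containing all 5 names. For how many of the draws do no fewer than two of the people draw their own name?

31

Sum C(5,i)·!(5-i) for i = 2..5:
  i=2: C(5,2)·!3 = 10·2 = 20
  i=3: C(5,3)·!2 = 10·1 = 10
  i=4: C(5,4)·!1 = 5·0 = 0
  i=5: C(5,5)·!0 = 1·1 = 1
Total = 31.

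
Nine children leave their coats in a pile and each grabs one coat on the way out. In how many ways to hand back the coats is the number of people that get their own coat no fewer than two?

Sum C(9,i)·!(9-i) for i = 2..9:
  i=2: C(9,2)·!7 = 36·1854 = 66744
  i=3: C(9,3)·!6 = 84·265 = 22260
  i=4: C(9,4)·!5 = 126·44 = 5544
  i=5: C(9,5)·!4 = 126·9 = 1134
  i=6: C(9,6)·!3 = 84·2 = 168
  i=7: C(9,7)·!2 = 36·1 = 36
  i=8: C(9,8)·!1 = 9·0 = 0
  i=9: C(9,9)·!0 = 1·1 = 1
Total = 95887.

95887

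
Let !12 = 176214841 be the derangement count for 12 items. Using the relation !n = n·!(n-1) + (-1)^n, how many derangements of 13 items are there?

2290792932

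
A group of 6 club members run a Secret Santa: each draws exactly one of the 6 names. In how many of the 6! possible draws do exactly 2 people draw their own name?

Choose which 2 of the 6 are fixed: C(6,2) = 15.
The other 4 form a derangement: !4 = 9.
Total: 15 × 9 = 135.

135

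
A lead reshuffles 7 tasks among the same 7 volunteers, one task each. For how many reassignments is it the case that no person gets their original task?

!7 is the nearest integer to 7!/e.
7! = 5040, and 5040/e ≈ 1854.11, so !7 = 1854.

1854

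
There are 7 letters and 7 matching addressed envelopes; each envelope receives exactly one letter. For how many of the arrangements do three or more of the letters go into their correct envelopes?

407

# with exactly i fixed is C(7,i)·!(7-i); sum over i=3..7:
  i=3: C(7,3)·!4 = 35·9 = 315
  i=4: C(7,4)·!3 = 35·2 = 70
  i=5: C(7,5)·!2 = 21·1 = 21
  i=6: C(7,6)·!1 = 7·0 = 0
  i=7: C(7,7)·!0 = 1·1 = 1
Total = 407.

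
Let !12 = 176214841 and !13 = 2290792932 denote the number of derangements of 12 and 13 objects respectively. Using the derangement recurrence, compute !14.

32071101049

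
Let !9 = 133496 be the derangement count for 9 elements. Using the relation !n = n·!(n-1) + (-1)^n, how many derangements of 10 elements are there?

1334961

!10 = 10·133496 + 1 = 1334961.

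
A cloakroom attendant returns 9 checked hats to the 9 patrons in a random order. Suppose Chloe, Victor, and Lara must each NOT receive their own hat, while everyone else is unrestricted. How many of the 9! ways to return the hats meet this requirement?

256320

Let A_j be the event that the j-th constrained one is fixed. By inclusion-exclusion over the 3 events:
Σ_{j=0}^{3} (-1)^j C(3,j)(9-j)!
= C(3,0)·9! - C(3,1)·8! + C(3,2)·7! - C(3,3)·6!
= 362880 - 120960 + 15120 - 720
= 256320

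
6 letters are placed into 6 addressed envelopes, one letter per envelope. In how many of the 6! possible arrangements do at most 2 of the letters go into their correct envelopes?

664

Sum C(6,i)·!(6-i) for i = 0..2:
  i=0: C(6,0)·!6 = 1·265 = 265
  i=1: C(6,1)·!5 = 6·44 = 264
  i=2: C(6,2)·!4 = 15·9 = 135
Total = 664.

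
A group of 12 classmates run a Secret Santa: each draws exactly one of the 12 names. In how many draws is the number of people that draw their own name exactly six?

Pick the 6 fixed positions: C(12,6) = 924 ways.
The remaining 6 must be deranged: !6 = 265.
Total: 924 × 265 = 244860.

244860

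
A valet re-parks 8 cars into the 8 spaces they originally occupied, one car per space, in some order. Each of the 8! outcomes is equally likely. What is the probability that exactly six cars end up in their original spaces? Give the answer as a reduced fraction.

Favorable outcomes: C(8,6)·!2 = 28·1 = 28.
Total outcomes: 8! = 40320.
Probability = 28/40320 = 1/1440.

1/1440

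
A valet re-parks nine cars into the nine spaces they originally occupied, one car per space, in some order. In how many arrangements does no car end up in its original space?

!9 is the nearest integer to 9!/e.
9! = 362880, and 362880/e ≈ 133496.09, so !9 = 133496.

133496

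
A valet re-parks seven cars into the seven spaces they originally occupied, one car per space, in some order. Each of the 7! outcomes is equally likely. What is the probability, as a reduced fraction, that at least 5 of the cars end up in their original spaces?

11/2520

Favorable outcomes: Σ_{i≥5} C(7,i)·!(7-i) = 21·1 + 7·0 + 1·1 = 22.
Total outcomes: 7! = 5040.
Probability = 22/5040 = 11/2520.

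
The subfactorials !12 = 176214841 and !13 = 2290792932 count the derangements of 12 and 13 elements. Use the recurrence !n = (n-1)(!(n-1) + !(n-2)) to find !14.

!14 = (14-1)·(!13 + !12) = 13·(2290792932 + 176214841) = 13·2467007773 = 32071101049.

32071101049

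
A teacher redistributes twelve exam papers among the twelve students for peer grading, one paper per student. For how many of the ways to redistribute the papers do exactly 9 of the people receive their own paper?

440

Pick the 9 fixed positions: C(12,9) = 220 ways.
The remaining 3 must be deranged: !3 = 2.
Total: 220 × 2 = 440.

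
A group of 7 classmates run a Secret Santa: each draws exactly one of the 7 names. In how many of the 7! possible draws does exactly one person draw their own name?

1855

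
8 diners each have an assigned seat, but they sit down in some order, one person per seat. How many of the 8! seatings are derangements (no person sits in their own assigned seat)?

14833

!8 is the nearest integer to 8!/e.
8! = 40320, and 40320/e ≈ 14832.90, so !8 = 14833.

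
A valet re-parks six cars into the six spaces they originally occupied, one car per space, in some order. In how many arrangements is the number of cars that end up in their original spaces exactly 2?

135

Choose which 2 of the 6 are fixed: C(6,2) = 15.
The other 4 form a derangement: !4 = 9.
Total: 15 × 9 = 135.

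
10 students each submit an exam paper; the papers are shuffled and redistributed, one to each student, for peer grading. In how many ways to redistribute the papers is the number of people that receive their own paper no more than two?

3337406

Sum C(10,i)·!(10-i) for i = 0..2:
  i=0: C(10,0)·!10 = 1·1334961 = 1334961
  i=1: C(10,1)·!9 = 10·133496 = 1334960
  i=2: C(10,2)·!8 = 45·14833 = 667485
Total = 3337406.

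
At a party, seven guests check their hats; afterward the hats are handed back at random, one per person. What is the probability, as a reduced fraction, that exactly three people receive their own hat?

Favorable outcomes: C(7,3)·!4 = 35·9 = 315.
Total outcomes: 7! = 5040.
Probability = 315/5040 = 1/16.

1/16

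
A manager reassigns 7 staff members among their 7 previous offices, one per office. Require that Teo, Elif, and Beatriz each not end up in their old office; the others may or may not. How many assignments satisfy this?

Inclusion-exclusion on the 3 forbidden self-matches:
Σ_{j=0}^{3} (-1)^j C(3,j)(7-j)!
= C(3,0)·7! - C(3,1)·6! + C(3,2)·5! - C(3,3)·4!
= 5040 - 2160 + 360 - 24
= 3216

3216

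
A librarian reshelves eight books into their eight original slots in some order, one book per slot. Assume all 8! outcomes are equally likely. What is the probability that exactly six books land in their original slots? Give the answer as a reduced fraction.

Favorable outcomes: C(8,6)·!2 = 28·1 = 28.
Total outcomes: 8! = 40320.
Probability = 28/40320 = 1/1440.

1/1440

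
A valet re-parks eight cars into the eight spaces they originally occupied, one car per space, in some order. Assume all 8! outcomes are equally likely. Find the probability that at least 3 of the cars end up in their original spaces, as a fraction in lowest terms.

647/8064

Favorable outcomes: Σ_{i≥3} C(8,i)·!(8-i) = 56·44 + 70·9 + 56·2 + 28·1 + 8·0 + 1·1 = 3235.
Total outcomes: 8! = 40320.
Probability = 3235/40320 = 647/8064.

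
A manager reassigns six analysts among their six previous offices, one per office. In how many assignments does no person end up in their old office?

!6 is the nearest integer to 6!/e.
6! = 720, and 720/e ≈ 264.87, so !6 = 265.

265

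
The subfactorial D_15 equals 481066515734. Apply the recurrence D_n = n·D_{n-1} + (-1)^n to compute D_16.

7697064251745

D_16 = 16·481066515734 + 1 = 7697064251745.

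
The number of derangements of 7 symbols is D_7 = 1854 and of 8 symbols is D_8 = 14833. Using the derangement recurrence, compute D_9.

133496

D_9 = (9-1)·(D_8 + D_7) = 8·(14833 + 1854) = 8·16687 = 133496.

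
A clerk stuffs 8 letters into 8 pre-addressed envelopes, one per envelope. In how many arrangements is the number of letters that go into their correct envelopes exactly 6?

Choose which 6 of the 8 are fixed: C(8,6) = 28.
The other 2 form a derangement: !2 = 1.
Total: 28 × 1 = 28.

28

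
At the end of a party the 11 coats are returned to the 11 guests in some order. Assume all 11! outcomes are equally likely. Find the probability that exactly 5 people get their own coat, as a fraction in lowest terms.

53/17280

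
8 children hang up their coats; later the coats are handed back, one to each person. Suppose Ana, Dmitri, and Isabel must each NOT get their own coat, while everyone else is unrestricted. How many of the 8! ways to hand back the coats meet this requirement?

27240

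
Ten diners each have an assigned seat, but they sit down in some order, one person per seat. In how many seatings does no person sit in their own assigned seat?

The subfactorial !10 = [10!/e] (nearest integer).
10! = 3628800, and 3628800/e ≈ 1334960.92, so !10 = 1334961.

1334961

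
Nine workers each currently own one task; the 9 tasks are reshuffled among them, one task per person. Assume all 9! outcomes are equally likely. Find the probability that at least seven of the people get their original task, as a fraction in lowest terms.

37/362880

Favorable outcomes: Σ_{i≥7} C(9,i)·!(9-i) = 36·1 + 9·0 + 1·1 = 37.
Total outcomes: 9! = 362880.
Probability = 37/362880 = 37/362880.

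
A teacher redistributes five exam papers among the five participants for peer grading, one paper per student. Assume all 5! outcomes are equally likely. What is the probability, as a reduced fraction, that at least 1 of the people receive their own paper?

Favorable outcomes: Σ_{i≥1} C(5,i)·!(5-i) = 5·9 + 10·2 + 10·1 + 5·0 + 1·1 = 76.
Total outcomes: 5! = 120.
Probability = 76/120 = 19/30.

19/30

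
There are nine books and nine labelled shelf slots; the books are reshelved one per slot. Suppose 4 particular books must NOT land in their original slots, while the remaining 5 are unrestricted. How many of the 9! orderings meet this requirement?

229080

Inclusion-exclusion on the 4 forbidden self-matches:
Σ_{j=0}^{4} (-1)^j C(4,j)(9-j)!
= C(4,0)·9! - C(4,1)·8! + C(4,2)·7! - C(4,3)·6! + C(4,4)·5!
= 362880 - 161280 + 30240 - 2880 + 120
= 229080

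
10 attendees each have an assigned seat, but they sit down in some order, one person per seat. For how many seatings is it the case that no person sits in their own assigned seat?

1334961

The number of derangements of 10 is !10 = Σ_{k=0}^{10} (-1)^k·10!/k!
= 10! - 10!/1! + 10!/2! - 10!/3! + 10!/4! - 10!/5! + 10!/6! - 10!/7! + 10!/8! - 10!/9! + 10!/10!
= 3628800 - 3628800 + 1814400 - 604800 + 151200 - 30240 + 5040 - 720 + 90 - 10 + 1
= 1334961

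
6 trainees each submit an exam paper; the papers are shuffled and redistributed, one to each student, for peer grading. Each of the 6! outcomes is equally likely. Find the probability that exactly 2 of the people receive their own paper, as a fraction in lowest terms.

3/16

Favorable outcomes: C(6,2)·!4 = 15·9 = 135.
Total outcomes: 6! = 720.
Probability = 135/720 = 3/16.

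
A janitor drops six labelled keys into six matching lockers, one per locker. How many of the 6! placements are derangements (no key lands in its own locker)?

265

!6 = 6! · Σ_{k=0}^{6} (-1)^k/k!
= 6! - 6!/1! + 6!/2! - 6!/3! + 6!/4! - 6!/5! + 6!/6!
= 720 - 720 + 360 - 120 + 30 - 6 + 1
= 265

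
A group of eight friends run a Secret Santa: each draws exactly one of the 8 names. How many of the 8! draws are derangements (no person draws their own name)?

By inclusion-exclusion, !8 = Σ (-1)^k · 8!/k! for k=0..8
= 8! - 8!/1! + 8!/2! - 8!/3! + 8!/4! - 8!/5! + 8!/6! - 8!/7! + 8!/8!
= 40320 - 40320 + 20160 - 6720 + 1680 - 336 + 56 - 8 + 1
= 14833

14833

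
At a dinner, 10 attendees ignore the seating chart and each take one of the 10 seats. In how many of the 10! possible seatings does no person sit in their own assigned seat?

1334961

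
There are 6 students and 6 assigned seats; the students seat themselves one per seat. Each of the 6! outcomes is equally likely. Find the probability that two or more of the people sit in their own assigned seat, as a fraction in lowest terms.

191/720

Favorable outcomes: Σ_{i≥2} C(6,i)·!(6-i) = 15·9 + 20·2 + 15·1 + 6·0 + 1·1 = 191.
Total outcomes: 6! = 720.
Probability = 191/720 = 191/720.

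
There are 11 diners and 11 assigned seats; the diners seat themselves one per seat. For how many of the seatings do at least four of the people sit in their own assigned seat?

757934

# with exactly i fixed is C(11,i)·!(11-i); sum over i=4..11:
  i=4: C(11,4)·!7 = 330·1854 = 611820
  i=5: C(11,5)·!6 = 462·265 = 122430
  i=6: C(11,6)·!5 = 462·44 = 20328
  i=7: C(11,7)·!4 = 330·9 = 2970
  i=8: C(11,8)·!3 = 165·2 = 330
  i=9: C(11,9)·!2 = 55·1 = 55
  i=10: C(11,10)·!1 = 11·0 = 0
  i=11: C(11,11)·!0 = 1·1 = 1
Total = 757934.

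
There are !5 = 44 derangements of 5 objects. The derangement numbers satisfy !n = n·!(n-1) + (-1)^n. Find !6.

265

!6 = 6·44 + 1 = 265.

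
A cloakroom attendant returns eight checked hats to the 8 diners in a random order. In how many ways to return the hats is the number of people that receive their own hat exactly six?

28

Pick the 6 fixed positions: C(8,6) = 28 ways.
The remaining 2 must be deranged: !2 = 1.
Total: 28 × 1 = 28.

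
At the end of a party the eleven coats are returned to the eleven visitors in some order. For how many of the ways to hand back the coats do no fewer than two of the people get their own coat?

10547659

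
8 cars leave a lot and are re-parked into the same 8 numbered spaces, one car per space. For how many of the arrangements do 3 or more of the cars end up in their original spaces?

3235

# with exactly i fixed is C(8,i)·!(8-i); sum over i=3..8:
  i=3: C(8,3)·!5 = 56·44 = 2464
  i=4: C(8,4)·!4 = 70·9 = 630
  i=5: C(8,5)·!3 = 56·2 = 112
  i=6: C(8,6)·!2 = 28·1 = 28
  i=7: C(8,7)·!1 = 8·0 = 0
  i=8: C(8,8)·!0 = 1·1 = 1
Total = 3235.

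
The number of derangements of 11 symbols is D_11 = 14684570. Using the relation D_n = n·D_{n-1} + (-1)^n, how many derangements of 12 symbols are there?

D_12 = 12·14684570 + 1 = 176214841.

176214841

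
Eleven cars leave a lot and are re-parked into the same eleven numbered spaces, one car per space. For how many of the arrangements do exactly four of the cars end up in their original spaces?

Choose which 4 of the 11 are fixed: C(11,4) = 330.
The remaining 7 must be deranged: !7 = 1854.
Total: 330 × 1854 = 611820.

611820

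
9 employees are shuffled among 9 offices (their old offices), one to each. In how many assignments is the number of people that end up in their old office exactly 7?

36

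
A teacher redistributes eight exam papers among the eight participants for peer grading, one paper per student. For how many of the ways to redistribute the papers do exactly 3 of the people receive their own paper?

2464

Choose which 3 of the 8 are fixed: C(8,3) = 56.
The other 5 form a derangement: !5 = 44.
Total: 56 × 44 = 2464.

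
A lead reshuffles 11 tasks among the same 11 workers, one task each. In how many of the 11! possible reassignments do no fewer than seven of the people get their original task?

3356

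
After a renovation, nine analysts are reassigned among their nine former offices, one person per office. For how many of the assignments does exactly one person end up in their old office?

133497

Pick the single fixed position: C(9,1) = 9 ways.
The other 8 form a derangement: !8 = 14833.
Total: 9 × 14833 = 133497.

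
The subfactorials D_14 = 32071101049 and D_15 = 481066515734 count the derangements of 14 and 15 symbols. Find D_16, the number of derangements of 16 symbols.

7697064251745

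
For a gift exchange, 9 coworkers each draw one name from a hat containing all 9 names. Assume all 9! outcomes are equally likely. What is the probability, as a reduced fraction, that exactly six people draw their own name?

1/2160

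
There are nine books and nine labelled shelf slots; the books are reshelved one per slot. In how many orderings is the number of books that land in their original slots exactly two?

66744

Choose which 2 of the 9 are fixed: C(9,2) = 36.
The other 7 form a derangement: !7 = 1854.
Total: 36 × 1854 = 66744.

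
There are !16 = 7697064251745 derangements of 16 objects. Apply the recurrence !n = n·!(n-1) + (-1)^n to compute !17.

130850092279664

!17 = 17·7697064251745 - 1 = 130850092279664.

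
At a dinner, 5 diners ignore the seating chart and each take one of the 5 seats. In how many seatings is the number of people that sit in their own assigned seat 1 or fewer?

Sum C(5,i)·!(5-i) for i = 0..1:
  i=0: C(5,0)·!5 = 1·44 = 44
  i=1: C(5,1)·!4 = 5·9 = 45
Total = 89.

89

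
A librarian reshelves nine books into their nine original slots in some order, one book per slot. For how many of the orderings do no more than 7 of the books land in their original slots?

# with exactly i fixed is C(9,i)·!(9-i); sum over i=0..7:
  i=0: C(9,0)·!9 = 1·133496 = 133496
  i=1: C(9,1)·!8 = 9·14833 = 133497
  i=2: C(9,2)·!7 = 36·1854 = 66744
  i=3: C(9,3)·!6 = 84·265 = 22260
  i=4: C(9,4)·!5 = 126·44 = 5544
  i=5: C(9,5)·!4 = 126·9 = 1134
  i=6: C(9,6)·!3 = 84·2 = 168
  i=7: C(9,7)·!2 = 36·1 = 36
Total = 362879.

362879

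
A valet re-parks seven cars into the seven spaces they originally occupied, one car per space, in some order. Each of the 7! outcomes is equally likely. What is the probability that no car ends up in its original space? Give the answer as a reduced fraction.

Favorable outcomes: !7 = 1854.
Total outcomes: 7! = 5040.
Probability = 1854/5040 = 103/280.

103/280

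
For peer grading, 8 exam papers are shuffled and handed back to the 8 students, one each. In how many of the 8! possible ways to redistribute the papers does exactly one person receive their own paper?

Pick the single fixed position: C(8,1) = 8 ways.
The remaining 7 must be deranged: !7 = 1854.
Total: 8 × 1854 = 14832.

14832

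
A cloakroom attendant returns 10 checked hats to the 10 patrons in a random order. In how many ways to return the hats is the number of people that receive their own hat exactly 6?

Pick the 6 fixed positions: C(10,6) = 210 ways.
The remaining 4 must be deranged: !4 = 9.
Total: 210 × 9 = 1890.

1890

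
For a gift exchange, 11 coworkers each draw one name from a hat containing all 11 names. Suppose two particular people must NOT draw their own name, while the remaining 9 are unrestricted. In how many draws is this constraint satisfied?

33022080

Let A_j be the event that the j-th constrained one is fixed. By inclusion-exclusion over the 2 events:
Σ_{j=0}^{2} (-1)^j C(2,j)(11-j)!
= C(2,0)·11! - C(2,1)·10! + C(2,2)·9!
= 39916800 - 7257600 + 362880
= 33022080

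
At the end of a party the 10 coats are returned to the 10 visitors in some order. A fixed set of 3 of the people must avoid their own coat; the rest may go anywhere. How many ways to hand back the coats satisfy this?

2656080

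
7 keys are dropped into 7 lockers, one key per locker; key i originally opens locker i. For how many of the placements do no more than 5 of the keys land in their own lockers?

# with exactly i fixed is C(7,i)·!(7-i); sum over i=0..5:
  i=0: C(7,0)·!7 = 1·1854 = 1854
  i=1: C(7,1)·!6 = 7·265 = 1855
  i=2: C(7,2)·!5 = 21·44 = 924
  i=3: C(7,3)·!4 = 35·9 = 315
  i=4: C(7,4)·!3 = 35·2 = 70
  i=5: C(7,5)·!2 = 21·1 = 21
Total = 5039.

5039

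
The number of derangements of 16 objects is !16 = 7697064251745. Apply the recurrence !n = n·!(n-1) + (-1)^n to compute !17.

!17 = 17·7697064251745 - 1 = 130850092279664.

130850092279664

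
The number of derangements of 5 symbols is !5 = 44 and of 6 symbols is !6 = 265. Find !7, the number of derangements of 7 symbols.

!7 = (7-1)·(!6 + !5) = 6·(265 + 44) = 6·309 = 1854.

1854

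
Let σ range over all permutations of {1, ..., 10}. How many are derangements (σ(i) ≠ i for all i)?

The subfactorial !10 = [10!/e] (nearest integer).
10! = 3628800, and 3628800/e ≈ 1334960.92, so !10 = 1334961.

1334961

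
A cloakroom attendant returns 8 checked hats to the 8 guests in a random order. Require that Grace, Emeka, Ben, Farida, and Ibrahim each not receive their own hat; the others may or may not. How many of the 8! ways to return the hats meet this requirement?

Inclusion-exclusion on the 5 forbidden self-matches:
Σ_{j=0}^{5} (-1)^j C(5,j)(8-j)!
= C(5,0)·8! - C(5,1)·7! + C(5,2)·6! - C(5,3)·5! + C(5,4)·4! - C(5,5)·3!
= 40320 - 25200 + 7200 - 1200 + 120 - 6
= 21234

21234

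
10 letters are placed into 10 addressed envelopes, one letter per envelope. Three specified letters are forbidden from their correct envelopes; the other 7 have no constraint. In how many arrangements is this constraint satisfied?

2656080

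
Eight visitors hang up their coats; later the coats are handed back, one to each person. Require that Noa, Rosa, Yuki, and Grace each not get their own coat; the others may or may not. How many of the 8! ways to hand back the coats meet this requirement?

24024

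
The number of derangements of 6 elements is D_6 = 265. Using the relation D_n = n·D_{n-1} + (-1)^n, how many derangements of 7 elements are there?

1854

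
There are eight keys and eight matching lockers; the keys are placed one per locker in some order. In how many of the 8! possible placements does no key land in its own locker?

Use !n = n·!(n-1) + (-1)^n.
!8 = 8·1854 + 1 = 14833

14833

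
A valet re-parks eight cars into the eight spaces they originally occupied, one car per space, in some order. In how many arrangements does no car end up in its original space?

14833

Use !n = (n-1)(!(n-1) + !(n-2)).
!8 = 7·(1854 + 265) = 7·2119 = 14833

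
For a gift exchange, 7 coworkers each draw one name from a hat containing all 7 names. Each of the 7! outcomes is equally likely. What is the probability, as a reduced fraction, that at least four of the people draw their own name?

Favorable outcomes: Σ_{i≥4} C(7,i)·!(7-i) = 35·2 + 21·1 + 7·0 + 1·1 = 92.
Total outcomes: 7! = 5040.
Probability = 92/5040 = 23/1260.

23/1260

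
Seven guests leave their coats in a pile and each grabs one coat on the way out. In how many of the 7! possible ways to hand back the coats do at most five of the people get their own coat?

5039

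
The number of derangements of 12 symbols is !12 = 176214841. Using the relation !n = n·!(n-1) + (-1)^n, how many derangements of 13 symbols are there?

!13 = 13·176214841 - 1 = 2290792932.

2290792932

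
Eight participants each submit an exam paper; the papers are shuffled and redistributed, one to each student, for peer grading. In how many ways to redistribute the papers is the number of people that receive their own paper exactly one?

14832

Choose which one of the 8 is fixed: C(8,1) = 8.
The remaining 7 must be deranged: !7 = 1854.
Total: 8 × 1854 = 14832.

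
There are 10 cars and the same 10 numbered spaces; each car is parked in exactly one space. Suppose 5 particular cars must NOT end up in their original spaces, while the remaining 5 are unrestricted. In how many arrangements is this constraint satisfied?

Inclusion-exclusion on the 5 forbidden self-matches:
Σ_{j=0}^{5} (-1)^j C(5,j)(10-j)!
= C(5,0)·10! - C(5,1)·9! + C(5,2)·8! - C(5,3)·7! + C(5,4)·6! - C(5,5)·5!
= 3628800 - 1814400 + 403200 - 50400 + 3600 - 120
= 2170680

2170680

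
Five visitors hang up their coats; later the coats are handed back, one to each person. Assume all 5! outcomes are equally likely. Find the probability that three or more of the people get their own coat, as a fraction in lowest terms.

11/120

Favorable outcomes: Σ_{i≥3} C(5,i)·!(5-i) = 10·1 + 5·0 + 1·1 = 11.
Total outcomes: 5! = 120.
Probability = 11/120 = 11/120.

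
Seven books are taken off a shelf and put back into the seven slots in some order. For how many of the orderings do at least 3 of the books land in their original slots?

407

# with exactly i fixed is C(7,i)·!(7-i); sum over i=3..7:
  i=3: C(7,3)·!4 = 35·9 = 315
  i=4: C(7,4)·!3 = 35·2 = 70
  i=5: C(7,5)·!2 = 21·1 = 21
  i=6: C(7,6)·!1 = 7·0 = 0
  i=7: C(7,7)·!0 = 1·1 = 1
Total = 407.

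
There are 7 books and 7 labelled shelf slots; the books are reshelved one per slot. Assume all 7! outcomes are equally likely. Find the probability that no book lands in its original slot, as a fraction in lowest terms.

103/280

Favorable outcomes: !7 = 1854.
Total outcomes: 7! = 5040.
Probability = 1854/5040 = 103/280.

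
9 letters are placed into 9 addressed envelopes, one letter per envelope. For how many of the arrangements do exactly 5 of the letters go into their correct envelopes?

1134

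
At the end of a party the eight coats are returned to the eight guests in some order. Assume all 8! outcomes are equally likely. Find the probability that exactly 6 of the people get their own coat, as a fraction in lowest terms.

1/1440

Favorable outcomes: C(8,6)·!2 = 28·1 = 28.
Total outcomes: 8! = 40320.
Probability = 28/40320 = 1/1440.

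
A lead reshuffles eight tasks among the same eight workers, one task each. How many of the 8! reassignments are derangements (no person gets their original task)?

14833

The subfactorial !8 = [8!/e] (nearest integer).
8! = 40320, and 40320/e ≈ 14832.90, so !8 = 14833.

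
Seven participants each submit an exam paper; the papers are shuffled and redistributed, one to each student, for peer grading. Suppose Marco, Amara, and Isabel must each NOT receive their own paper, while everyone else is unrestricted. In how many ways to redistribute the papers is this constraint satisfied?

Let A_j be the event that the j-th constrained one is fixed. By inclusion-exclusion over the 3 events:
Σ_{j=0}^{3} (-1)^j C(3,j)(7-j)!
= C(3,0)·7! - C(3,1)·6! + C(3,2)·5! - C(3,3)·4!
= 5040 - 2160 + 360 - 24
= 3216

3216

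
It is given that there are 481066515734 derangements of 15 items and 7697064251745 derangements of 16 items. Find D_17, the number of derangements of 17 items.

D_17 = (17-1)·(D_16 + D_15) = 16·(7697064251745 + 481066515734) = 16·8178130767479 = 130850092279664.

130850092279664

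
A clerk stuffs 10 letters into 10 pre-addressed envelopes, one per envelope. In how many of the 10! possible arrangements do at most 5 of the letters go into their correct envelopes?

# with exactly i fixed is C(10,i)·!(10-i); sum over i=0..5:
  i=0: C(10,0)·!10 = 1·1334961 = 1334961
  i=1: C(10,1)·!9 = 10·133496 = 1334960
  i=2: C(10,2)·!8 = 45·14833 = 667485
  i=3: C(10,3)·!7 = 120·1854 = 222480
  i=4: C(10,4)·!6 = 210·265 = 55650
  i=5: C(10,5)·!5 = 252·44 = 11088
Total = 3626624.

3626624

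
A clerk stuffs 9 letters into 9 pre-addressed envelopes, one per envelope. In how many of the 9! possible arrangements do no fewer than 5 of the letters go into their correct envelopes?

1339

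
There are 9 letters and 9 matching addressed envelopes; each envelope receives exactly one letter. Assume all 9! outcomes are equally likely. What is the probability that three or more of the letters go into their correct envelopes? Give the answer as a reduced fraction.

Favorable outcomes: Σ_{i≥3} C(9,i)·!(9-i) = 84·265 + 126·44 + 126·9 + 84·2 + 36·1 + 9·0 + 1·1 = 29143.
Total outcomes: 9! = 362880.
Probability = 29143/362880 = 29143/362880.

29143/362880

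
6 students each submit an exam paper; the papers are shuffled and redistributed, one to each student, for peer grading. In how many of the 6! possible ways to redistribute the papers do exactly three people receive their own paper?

40

Choose which 3 of the 6 are fixed: C(6,3) = 20.
The other 3 form a derangement: !3 = 2.
Total: 20 × 2 = 40.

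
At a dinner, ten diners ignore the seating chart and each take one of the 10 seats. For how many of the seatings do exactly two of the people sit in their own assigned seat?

Pick the 2 fixed positions: C(10,2) = 45 ways.
The remaining 8 must be deranged: !8 = 14833.
Total: 45 × 14833 = 667485.

667485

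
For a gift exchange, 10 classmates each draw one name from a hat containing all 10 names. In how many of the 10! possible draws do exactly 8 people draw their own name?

45

Choose which 8 of the 10 are fixed: C(10,8) = 45.
The remaining 2 must be deranged: !2 = 1.
Total: 45 × 1 = 45.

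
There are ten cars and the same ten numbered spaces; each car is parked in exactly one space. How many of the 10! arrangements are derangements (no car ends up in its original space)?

1334961

Recurrence: !10 = 9·(!9 + !8).
!10 = 9·(133496 + 14833) = 9·148329 = 1334961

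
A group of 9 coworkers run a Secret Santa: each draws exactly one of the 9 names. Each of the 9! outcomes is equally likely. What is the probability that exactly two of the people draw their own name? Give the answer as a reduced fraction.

103/560

Favorable outcomes: C(9,2)·!7 = 36·1854 = 66744.
Total outcomes: 9! = 362880.
Probability = 66744/362880 = 103/560.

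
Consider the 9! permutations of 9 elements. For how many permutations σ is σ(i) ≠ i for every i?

The subfactorial !9 = [9!/e] (nearest integer).
9! = 362880, and 362880/e ≈ 133496.09, so !9 = 133496.

133496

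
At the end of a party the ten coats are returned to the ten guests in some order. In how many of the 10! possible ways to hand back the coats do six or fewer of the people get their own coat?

# with exactly i fixed is C(10,i)·!(10-i); sum over i=0..6:
  i=0: C(10,0)·!10 = 1·1334961 = 1334961
  i=1: C(10,1)·!9 = 10·133496 = 1334960
  i=2: C(10,2)·!8 = 45·14833 = 667485
  i=3: C(10,3)·!7 = 120·1854 = 222480
  i=4: C(10,4)·!6 = 210·265 = 55650
  i=5: C(10,5)·!5 = 252·44 = 11088
  i=6: C(10,6)·!4 = 210·9 = 1890
Total = 3628514.

3628514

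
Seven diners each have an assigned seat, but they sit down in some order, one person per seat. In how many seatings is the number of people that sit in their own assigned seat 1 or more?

3186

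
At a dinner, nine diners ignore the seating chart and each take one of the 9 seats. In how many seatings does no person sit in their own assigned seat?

133496

The subfactorial !9 = [9!/e] (nearest integer).
9! = 362880, and 362880/e ≈ 133496.09, so !9 = 133496.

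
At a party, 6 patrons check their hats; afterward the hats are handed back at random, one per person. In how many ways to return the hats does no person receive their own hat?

265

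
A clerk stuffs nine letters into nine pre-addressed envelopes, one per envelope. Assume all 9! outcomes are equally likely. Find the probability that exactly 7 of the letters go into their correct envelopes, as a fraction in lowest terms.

Favorable outcomes: C(9,7)·!2 = 36·1 = 36.
Total outcomes: 9! = 362880.
Probability = 36/362880 = 1/10080.

1/10080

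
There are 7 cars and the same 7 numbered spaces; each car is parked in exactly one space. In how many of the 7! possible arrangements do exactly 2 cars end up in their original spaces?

924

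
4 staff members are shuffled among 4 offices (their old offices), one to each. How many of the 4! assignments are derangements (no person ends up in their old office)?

The number of derangements of 4 is !4 = Σ_{k=0}^{4} (-1)^k·4!/k!
= 4! - 4!/1! + 4!/2! - 4!/3! + 4!/4!
= 24 - 24 + 12 - 4 + 1
= 9

9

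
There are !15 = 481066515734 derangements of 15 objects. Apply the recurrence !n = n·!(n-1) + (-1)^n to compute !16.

7697064251745

!16 = 16·481066515734 + 1 = 7697064251745.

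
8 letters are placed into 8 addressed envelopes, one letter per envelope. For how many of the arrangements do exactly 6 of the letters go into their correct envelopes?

Choose which 6 of the 8 are fixed: C(8,6) = 28.
The other 2 form a derangement: !2 = 1.
Total: 28 × 1 = 28.

28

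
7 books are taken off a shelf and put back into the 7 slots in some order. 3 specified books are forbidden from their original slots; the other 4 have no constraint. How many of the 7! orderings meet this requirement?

3216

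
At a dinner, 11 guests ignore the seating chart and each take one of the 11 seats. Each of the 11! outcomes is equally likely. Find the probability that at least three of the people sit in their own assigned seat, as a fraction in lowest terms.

3205379/39916800

Favorable outcomes: Σ_{i≥3} C(11,i)·!(11-i) = 165·14833 + 330·1854 + 462·265 + 462·44 + 330·9 + 165·2 + 55·1 + 11·0 + 1·1 = 3205379.
Total outcomes: 11! = 39916800.
Probability = 3205379/39916800 = 3205379/39916800.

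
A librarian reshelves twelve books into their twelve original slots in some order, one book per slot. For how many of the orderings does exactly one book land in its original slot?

Pick the single fixed position: C(12,1) = 12 ways.
The other 11 form a derangement: !11 = 14684570.
Total: 12 × 14684570 = 176214840.

176214840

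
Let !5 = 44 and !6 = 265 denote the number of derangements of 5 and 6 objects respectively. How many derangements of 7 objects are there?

1854

!7 = (7-1)·(!6 + !5) = 6·(265 + 44) = 6·309 = 1854.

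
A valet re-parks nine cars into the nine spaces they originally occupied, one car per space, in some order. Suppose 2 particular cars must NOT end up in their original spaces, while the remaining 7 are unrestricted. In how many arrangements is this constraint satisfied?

Let A_j be the event that the j-th constrained one is fixed. By inclusion-exclusion over the 2 events:
Σ_{j=0}^{2} (-1)^j C(2,j)(9-j)!
= C(2,0)·9! - C(2,1)·8! + C(2,2)·7!
= 362880 - 80640 + 5040
= 287280

287280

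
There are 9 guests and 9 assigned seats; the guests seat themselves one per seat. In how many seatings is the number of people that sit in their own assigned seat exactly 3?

22260

Choose which 3 of the 9 are fixed: C(9,3) = 84.
The other 6 form a derangement: !6 = 265.
Total: 84 × 265 = 22260.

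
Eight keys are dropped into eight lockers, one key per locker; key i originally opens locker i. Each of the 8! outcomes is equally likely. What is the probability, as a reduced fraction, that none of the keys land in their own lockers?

2119/5760

Favorable outcomes: !8 = 14833.
Total outcomes: 8! = 40320.
Probability = 14833/40320 = 2119/5760.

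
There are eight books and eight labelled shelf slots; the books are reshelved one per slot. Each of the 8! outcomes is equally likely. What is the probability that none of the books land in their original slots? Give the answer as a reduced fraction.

Favorable outcomes: !8 = 14833.
Total outcomes: 8! = 40320.
Probability = 14833/40320 = 2119/5760.

2119/5760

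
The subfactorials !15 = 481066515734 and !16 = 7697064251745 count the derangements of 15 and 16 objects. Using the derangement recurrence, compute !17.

!17 = (17-1)·(!16 + !15) = 16·(7697064251745 + 481066515734) = 16·8178130767479 = 130850092279664.

130850092279664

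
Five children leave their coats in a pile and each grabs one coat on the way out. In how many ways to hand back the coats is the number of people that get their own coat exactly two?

20

Pick the 2 fixed positions: C(5,2) = 10 ways.
The other 3 form a derangement: !3 = 2.
Total: 10 × 2 = 20.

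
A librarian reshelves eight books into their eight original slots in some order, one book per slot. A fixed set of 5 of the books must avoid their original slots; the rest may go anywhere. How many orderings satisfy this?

Inclusion-exclusion on the 5 forbidden self-matches:
Σ_{j=0}^{5} (-1)^j C(5,j)(8-j)!
= C(5,0)·8! - C(5,1)·7! + C(5,2)·6! - C(5,3)·5! + C(5,4)·4! - C(5,5)·3!
= 40320 - 25200 + 7200 - 1200 + 120 - 6
= 21234

21234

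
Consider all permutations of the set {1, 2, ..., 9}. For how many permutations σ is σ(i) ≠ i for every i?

The subfactorial !9 = [9!/e] (nearest integer).
9! = 362880, and 362880/e ≈ 133496.09, so !9 = 133496.

133496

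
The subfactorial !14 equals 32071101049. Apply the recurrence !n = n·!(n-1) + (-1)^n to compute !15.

481066515734

!15 = 15·32071101049 - 1 = 481066515734.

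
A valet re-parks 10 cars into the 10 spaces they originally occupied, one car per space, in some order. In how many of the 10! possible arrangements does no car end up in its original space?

1334961

The number of derangements of 10 is !10 = Σ_{k=0}^{10} (-1)^k·10!/k!
= 10! - 10!/1! + 10!/2! - 10!/3! + 10!/4! - 10!/5! + 10!/6! - 10!/7! + 10!/8! - 10!/9! + 10!/10!
= 3628800 - 3628800 + 1814400 - 604800 + 151200 - 30240 + 5040 - 720 + 90 - 10 + 1
= 1334961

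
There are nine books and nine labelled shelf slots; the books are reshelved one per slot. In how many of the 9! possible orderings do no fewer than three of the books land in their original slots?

# with exactly i fixed is C(9,i)·!(9-i); sum over i=3..9:
  i=3: C(9,3)·!6 = 84·265 = 22260
  i=4: C(9,4)·!5 = 126·44 = 5544
  i=5: C(9,5)·!4 = 126·9 = 1134
  i=6: C(9,6)·!3 = 84·2 = 168
  i=7: C(9,7)·!2 = 36·1 = 36
  i=8: C(9,8)·!1 = 9·0 = 0
  i=9: C(9,9)·!0 = 1·1 = 1
Total = 29143.

29143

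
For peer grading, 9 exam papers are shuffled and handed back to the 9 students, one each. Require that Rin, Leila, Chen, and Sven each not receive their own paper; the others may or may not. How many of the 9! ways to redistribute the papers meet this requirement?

229080

Let A_j be the event that the j-th constrained one is fixed. By inclusion-exclusion over the 4 events:
Σ_{j=0}^{4} (-1)^j C(4,j)(9-j)!
= C(4,0)·9! - C(4,1)·8! + C(4,2)·7! - C(4,3)·6! + C(4,4)·5!
= 362880 - 161280 + 30240 - 2880 + 120
= 229080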